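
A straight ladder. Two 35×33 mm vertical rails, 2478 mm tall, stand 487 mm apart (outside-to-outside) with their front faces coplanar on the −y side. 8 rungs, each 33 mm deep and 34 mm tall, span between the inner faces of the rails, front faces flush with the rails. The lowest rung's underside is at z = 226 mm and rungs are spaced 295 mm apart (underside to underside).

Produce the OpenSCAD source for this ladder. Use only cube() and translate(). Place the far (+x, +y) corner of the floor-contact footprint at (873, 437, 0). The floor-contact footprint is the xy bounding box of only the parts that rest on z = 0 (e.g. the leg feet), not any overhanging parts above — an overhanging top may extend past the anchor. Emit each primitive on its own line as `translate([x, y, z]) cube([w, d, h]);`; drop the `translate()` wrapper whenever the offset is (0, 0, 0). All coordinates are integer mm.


translate([386, 404, 0]) cube([35, 33, 2478]);
translate([838, 404, 0]) cube([35, 33, 2478]);
translate([421, 404, 226]) cube([417, 33, 34]);
translate([421, 404, 521]) cube([417, 33, 34]);
translate([421, 404, 816]) cube([417, 33, 34]);
translate([421, 404, 1111]) cube([417, 33, 34]);
translate([421, 404, 1406]) cube([417, 33, 34]);
translate([421, 404, 1701]) cube([417, 33, 34]);
translate([421, 404, 1996]) cube([417, 33, 34]);
translate([421, 404, 2291]) cube([417, 33, 34]);


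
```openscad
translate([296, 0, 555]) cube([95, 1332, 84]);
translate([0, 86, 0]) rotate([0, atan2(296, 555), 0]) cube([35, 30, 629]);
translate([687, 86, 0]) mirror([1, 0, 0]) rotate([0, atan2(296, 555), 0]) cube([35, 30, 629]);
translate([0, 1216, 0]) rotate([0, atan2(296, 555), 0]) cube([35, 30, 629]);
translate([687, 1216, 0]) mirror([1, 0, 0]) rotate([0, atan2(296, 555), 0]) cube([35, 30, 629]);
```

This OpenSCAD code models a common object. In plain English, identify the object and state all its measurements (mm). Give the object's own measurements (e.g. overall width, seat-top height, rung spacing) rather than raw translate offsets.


A sawhorse. A 95×1332×84 mm beam (x, y, z) sits on two A-frame leg pairs. Each pair is two raked legs of 35×30 mm section (30 mm along y) splaying symmetrically in x. Each leg rises 555 mm vertically over 296 mm of horizontal reach and is 629 mm long along its own axis. Every leg's outer bottom edge rests on the floor and its outer top edge meets a bottom edge of the beam — the left legs (tilting toward +x) meet the beam's −x bottom edge, the right legs (their mirror images, tilting toward −x) meet its +x bottom edge — so the leg tops tuck under the beam, the beam's underside is 555 mm above the floor, and the feet are 687 mm apart outside-to-outside with the beam centred between them. The two leg pairs are set in 86 mm from either end of the beam.


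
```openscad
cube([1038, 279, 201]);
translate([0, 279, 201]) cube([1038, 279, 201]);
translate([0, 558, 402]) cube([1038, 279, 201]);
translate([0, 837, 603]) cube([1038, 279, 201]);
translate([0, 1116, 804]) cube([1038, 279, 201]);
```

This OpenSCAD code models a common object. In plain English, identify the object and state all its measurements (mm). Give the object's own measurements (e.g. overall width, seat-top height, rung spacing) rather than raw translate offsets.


A straight staircase of 5 solid steps. Each step is 1038 mm wide (x), 279 mm deep (y, the going) and 201 mm tall (the rise). The first step rests on the floor; each subsequent step sits one going further in +y and one rise higher in +z, directly behind and above the previous step with no overlap.


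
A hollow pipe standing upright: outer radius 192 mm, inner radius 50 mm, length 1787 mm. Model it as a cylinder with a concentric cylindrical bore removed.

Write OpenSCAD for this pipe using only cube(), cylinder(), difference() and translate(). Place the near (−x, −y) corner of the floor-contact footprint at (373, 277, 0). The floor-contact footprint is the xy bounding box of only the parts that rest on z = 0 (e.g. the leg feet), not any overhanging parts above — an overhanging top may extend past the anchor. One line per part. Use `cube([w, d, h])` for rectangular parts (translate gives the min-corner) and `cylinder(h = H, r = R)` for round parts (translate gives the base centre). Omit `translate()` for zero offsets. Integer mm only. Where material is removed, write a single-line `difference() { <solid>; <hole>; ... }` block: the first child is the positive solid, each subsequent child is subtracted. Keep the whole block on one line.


difference() { translate([565, 469, 0]) cylinder(h = 1787, r = 192); translate([565, 469, 0]) cylinder(h = 1787, r = 50); }


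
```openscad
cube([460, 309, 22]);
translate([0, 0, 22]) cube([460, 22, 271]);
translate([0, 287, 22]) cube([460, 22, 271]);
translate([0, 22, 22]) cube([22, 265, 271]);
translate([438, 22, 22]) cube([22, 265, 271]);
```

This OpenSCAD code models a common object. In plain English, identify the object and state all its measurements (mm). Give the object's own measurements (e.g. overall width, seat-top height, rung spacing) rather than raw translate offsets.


An open-topped rectangular box: outside dimensions 460×309×293 mm, with a uniform wall and base thickness of 22 mm. The base is a full 460×309 slab on the floor; four walls sit on top of the base. The front and back walls (the −y and +y sides) span the full width; the two side walls fit between them.


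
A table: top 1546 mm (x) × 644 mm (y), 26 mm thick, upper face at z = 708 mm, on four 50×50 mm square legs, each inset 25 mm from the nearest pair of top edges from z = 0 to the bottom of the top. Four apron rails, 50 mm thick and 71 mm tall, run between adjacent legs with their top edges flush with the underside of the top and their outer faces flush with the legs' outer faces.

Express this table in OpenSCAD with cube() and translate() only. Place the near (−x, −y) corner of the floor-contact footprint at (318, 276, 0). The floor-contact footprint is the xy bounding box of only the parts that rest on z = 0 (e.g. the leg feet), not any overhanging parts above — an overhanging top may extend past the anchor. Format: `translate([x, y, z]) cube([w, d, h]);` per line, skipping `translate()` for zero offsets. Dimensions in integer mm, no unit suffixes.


translate([293, 251, 682]) cube([1546, 644, 26]);
translate([318, 276, 0]) cube([50, 50, 682]);
translate([1764, 276, 0]) cube([50, 50, 682]);
translate([318, 820, 0]) cube([50, 50, 682]);
translate([1764, 820, 0]) cube([50, 50, 682]);
translate([368, 276, 611]) cube([1396, 50, 71]);
translate([368, 820, 611]) cube([1396, 50, 71]);
translate([318, 326, 611]) cube([50, 494, 71]);
translate([1764, 326, 611]) cube([50, 494, 71]);


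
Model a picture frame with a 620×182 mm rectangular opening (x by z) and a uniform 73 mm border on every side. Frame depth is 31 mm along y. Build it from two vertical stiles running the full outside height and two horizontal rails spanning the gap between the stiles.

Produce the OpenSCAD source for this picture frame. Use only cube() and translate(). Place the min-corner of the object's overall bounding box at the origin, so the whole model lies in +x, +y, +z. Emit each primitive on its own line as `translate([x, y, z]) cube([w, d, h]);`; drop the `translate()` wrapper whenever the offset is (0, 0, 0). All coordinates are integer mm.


cube([73, 31, 328]);
translate([693, 0, 0]) cube([73, 31, 328]);
translate([73, 0, 0]) cube([620, 31, 73]);
translate([73, 0, 255]) cube([620, 31, 73]);


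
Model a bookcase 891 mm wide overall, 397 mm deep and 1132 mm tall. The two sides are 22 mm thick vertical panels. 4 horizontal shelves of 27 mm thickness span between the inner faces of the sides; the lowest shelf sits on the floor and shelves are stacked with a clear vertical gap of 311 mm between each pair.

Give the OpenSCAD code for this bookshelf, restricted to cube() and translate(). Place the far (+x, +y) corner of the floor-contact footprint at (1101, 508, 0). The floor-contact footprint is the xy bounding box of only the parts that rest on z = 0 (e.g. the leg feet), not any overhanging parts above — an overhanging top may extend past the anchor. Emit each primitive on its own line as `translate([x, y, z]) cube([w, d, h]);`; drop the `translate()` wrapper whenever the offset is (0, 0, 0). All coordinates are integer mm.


translate([210, 111, 0]) cube([22, 397, 1132]);
translate([1079, 111, 0]) cube([22, 397, 1132]);
translate([232, 111, 0]) cube([847, 397, 27]);
translate([232, 111, 338]) cube([847, 397, 27]);
translate([232, 111, 676]) cube([847, 397, 27]);
translate([232, 111, 1014]) cube([847, 397, 27]);


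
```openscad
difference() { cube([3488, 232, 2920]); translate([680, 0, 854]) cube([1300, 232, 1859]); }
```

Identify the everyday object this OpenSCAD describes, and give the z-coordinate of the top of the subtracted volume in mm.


A wall with a window opening. The window head height is 2713 mm.

A wall with a rectangular opening subtracted — a window. Sill at z = 854, opening 1859 mm tall, so the head is at 854 + 1859 = 2713 mm.


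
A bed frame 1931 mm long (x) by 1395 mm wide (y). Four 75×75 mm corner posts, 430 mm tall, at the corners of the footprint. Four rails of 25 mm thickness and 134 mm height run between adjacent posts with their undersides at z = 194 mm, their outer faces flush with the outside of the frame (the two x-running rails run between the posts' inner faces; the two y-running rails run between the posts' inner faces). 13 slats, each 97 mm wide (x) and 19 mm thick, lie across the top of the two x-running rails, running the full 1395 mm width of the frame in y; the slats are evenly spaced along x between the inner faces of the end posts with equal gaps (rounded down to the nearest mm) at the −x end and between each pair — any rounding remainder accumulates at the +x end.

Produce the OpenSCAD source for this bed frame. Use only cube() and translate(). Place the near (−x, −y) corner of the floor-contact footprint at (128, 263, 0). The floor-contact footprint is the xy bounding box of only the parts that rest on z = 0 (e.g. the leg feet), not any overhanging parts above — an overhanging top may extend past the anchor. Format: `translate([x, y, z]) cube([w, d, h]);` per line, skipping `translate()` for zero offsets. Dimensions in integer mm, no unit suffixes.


translate([128, 263, 0]) cube([75, 75, 430]);
translate([128, 1583, 0]) cube([75, 75, 430]);
translate([1984, 263, 0]) cube([75, 75, 430]);
translate([1984, 1583, 0]) cube([75, 75, 430]);
translate([203, 263, 194]) cube([1781, 25, 134]);
translate([203, 1633, 194]) cube([1781, 25, 134]);
translate([128, 338, 194]) cube([25, 1245, 134]);
translate([2034, 338, 194]) cube([25, 1245, 134]);
translate([240, 263, 328]) cube([97, 1395, 19]);
translate([374, 263, 328]) cube([97, 1395, 19]);
translate([508, 263, 328]) cube([97, 1395, 19]);
translate([642, 263, 328]) cube([97, 1395, 19]);
translate([776, 263, 328]) cube([97, 1395, 19]);
translate([910, 263, 328]) cube([97, 1395, 19]);
translate([1044, 263, 328]) cube([97, 1395, 19]);
translate([1178, 263, 328]) cube([97, 1395, 19]);
translate([1312, 263, 328]) cube([97, 1395, 19]);
translate([1446, 263, 328]) cube([97, 1395, 19]);
translate([1580, 263, 328]) cube([97, 1395, 19]);
translate([1714, 263, 328]) cube([97, 1395, 19]);
translate([1848, 263, 328]) cube([97, 1395, 19]);


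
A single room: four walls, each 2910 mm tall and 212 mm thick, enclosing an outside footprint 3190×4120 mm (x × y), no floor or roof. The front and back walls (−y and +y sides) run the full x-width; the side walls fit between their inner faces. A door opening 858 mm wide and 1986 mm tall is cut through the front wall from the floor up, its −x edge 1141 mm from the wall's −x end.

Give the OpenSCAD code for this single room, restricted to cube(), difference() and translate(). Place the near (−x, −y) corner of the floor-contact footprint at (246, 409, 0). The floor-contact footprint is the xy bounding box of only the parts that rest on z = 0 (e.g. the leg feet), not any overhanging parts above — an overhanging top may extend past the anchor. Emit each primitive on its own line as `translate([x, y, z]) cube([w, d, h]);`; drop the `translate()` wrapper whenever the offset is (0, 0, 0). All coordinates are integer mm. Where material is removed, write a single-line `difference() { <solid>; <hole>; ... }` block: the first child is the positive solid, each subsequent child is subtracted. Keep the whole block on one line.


difference() { translate([246, 409, 0]) cube([3190, 212, 2910]); translate([1387, 409, 0]) cube([858, 212, 1986]); }
translate([246, 4317, 0]) cube([3190, 212, 2910]);
translate([246, 621, 0]) cube([212, 3696, 2910]);
translate([3224, 621, 0]) cube([212, 3696, 2910]);


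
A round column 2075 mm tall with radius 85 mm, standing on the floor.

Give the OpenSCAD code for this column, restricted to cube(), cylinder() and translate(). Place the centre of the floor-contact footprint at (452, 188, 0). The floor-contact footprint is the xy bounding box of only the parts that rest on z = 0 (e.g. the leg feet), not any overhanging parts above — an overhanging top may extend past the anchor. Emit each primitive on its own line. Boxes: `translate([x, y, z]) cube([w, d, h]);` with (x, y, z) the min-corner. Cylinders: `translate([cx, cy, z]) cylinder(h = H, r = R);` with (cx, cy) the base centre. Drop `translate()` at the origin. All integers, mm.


translate([452, 188, 0]) cylinder(h = 2075, r = 85);


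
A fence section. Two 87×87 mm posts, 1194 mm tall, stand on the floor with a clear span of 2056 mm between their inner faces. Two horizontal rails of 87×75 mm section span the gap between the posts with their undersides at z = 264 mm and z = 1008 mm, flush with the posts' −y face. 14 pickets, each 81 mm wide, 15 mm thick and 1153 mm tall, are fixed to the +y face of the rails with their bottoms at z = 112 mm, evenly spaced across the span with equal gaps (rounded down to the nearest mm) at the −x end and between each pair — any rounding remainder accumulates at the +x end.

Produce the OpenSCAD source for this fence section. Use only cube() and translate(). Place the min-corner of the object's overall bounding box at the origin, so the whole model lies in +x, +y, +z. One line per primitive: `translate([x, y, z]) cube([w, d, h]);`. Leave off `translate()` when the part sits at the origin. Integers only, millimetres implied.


cube([87, 87, 1194]);
translate([2143, 0, 0]) cube([87, 87, 1194]);
translate([87, 0, 264]) cube([2056, 87, 75]);
translate([87, 0, 1008]) cube([2056, 87, 75]);
translate([148, 87, 112]) cube([81, 15, 1153]);
translate([290, 87, 112]) cube([81, 15, 1153]);
translate([432, 87, 112]) cube([81, 15, 1153]);
translate([574, 87, 112]) cube([81, 15, 1153]);
translate([716, 87, 112]) cube([81, 15, 1153]);
translate([858, 87, 112]) cube([81, 15, 1153]);
translate([1000, 87, 112]) cube([81, 15, 1153]);
translate([1142, 87, 112]) cube([81, 15, 1153]);
translate([1284, 87, 112]) cube([81, 15, 1153]);
translate([1426, 87, 112]) cube([81, 15, 1153]);
translate([1568, 87, 112]) cube([81, 15, 1153]);
translate([1710, 87, 112]) cube([81, 15, 1153]);
translate([1852, 87, 112]) cube([81, 15, 1153]);
translate([1994, 87, 112]) cube([81, 15, 1153]);


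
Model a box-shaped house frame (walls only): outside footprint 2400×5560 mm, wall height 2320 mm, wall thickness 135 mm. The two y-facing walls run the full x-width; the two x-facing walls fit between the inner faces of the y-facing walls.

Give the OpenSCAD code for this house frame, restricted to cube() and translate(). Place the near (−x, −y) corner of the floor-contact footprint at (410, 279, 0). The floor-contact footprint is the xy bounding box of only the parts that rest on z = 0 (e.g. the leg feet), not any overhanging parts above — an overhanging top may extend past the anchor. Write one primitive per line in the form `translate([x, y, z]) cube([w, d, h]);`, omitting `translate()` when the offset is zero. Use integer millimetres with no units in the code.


translate([410, 279, 0]) cube([2400, 135, 2320]);
translate([410, 5704, 0]) cube([2400, 135, 2320]);
translate([410, 414, 0]) cube([135, 5290, 2320]);
translate([2675, 414, 0]) cube([135, 5290, 2320]);


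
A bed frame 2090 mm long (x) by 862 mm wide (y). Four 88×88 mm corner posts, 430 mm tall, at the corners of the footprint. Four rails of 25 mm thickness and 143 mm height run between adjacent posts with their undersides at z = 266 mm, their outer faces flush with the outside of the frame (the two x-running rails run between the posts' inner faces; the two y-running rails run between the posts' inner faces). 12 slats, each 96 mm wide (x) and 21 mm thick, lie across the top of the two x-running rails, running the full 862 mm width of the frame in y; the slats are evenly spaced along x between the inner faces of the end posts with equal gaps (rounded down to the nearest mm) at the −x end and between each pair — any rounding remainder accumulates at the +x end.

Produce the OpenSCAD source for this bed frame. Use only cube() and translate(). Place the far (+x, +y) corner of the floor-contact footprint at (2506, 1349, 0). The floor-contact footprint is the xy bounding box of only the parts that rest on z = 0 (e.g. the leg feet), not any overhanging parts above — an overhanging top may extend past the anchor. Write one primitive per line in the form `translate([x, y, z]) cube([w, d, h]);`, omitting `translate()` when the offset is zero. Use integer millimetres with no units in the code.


translate([416, 487, 0]) cube([88, 88, 430]);
translate([416, 1261, 0]) cube([88, 88, 430]);
translate([2418, 487, 0]) cube([88, 88, 430]);
translate([2418, 1261, 0]) cube([88, 88, 430]);
translate([504, 487, 266]) cube([1914, 25, 143]);
translate([504, 1324, 266]) cube([1914, 25, 143]);
translate([416, 575, 266]) cube([25, 686, 143]);
translate([2481, 575, 266]) cube([25, 686, 143]);
translate([562, 487, 409]) cube([96, 862, 21]);
translate([716, 487, 409]) cube([96, 862, 21]);
translate([870, 487, 409]) cube([96, 862, 21]);
translate([1024, 487, 409]) cube([96, 862, 21]);
translate([1178, 487, 409]) cube([96, 862, 21]);
translate([1332, 487, 409]) cube([96, 862, 21]);
translate([1486, 487, 409]) cube([96, 862, 21]);
translate([1640, 487, 409]) cube([96, 862, 21]);
translate([1794, 487, 409]) cube([96, 862, 21]);
translate([1948, 487, 409]) cube([96, 862, 21]);
translate([2102, 487, 409]) cube([96, 862, 21]);
translate([2256, 487, 409]) cube([96, 862, 21]);


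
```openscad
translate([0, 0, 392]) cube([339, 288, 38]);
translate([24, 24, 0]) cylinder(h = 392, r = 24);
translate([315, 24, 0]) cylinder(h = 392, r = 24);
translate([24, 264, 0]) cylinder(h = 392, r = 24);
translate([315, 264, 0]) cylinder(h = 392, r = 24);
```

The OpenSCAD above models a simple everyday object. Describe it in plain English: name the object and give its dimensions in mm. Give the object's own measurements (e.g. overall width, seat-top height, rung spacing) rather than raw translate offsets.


A four-legged stool. The seat is a 339×288×38 mm slab whose top surface is at z = 430 mm; four round legs, each 48 mm in diameter, run from the floor (z = 0) to the underside of the seat, each leg's axis is inset half a diameter from the nearest pair of seat edges (so the leg's bounding box is flush with the corner).


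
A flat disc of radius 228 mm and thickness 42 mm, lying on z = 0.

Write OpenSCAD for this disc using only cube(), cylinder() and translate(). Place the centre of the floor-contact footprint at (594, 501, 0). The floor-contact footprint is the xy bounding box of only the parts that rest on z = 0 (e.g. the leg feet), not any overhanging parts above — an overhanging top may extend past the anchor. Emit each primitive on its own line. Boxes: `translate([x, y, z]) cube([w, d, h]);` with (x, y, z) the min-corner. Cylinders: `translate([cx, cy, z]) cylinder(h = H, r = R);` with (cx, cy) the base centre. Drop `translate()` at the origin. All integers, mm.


translate([594, 501, 0]) cylinder(h = 42, r = 228);


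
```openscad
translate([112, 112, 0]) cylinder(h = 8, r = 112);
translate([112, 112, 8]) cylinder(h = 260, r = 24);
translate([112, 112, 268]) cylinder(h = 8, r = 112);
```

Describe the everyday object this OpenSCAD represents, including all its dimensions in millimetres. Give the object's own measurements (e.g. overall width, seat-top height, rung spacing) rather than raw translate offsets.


A spool: two coaxial disc flanges of radius 112 mm and thickness 8 mm, joined by a core cylinder of radius 24 mm and height 260 mm. The lower flange rests on z = 0 and the three cylinders share a vertical axis.


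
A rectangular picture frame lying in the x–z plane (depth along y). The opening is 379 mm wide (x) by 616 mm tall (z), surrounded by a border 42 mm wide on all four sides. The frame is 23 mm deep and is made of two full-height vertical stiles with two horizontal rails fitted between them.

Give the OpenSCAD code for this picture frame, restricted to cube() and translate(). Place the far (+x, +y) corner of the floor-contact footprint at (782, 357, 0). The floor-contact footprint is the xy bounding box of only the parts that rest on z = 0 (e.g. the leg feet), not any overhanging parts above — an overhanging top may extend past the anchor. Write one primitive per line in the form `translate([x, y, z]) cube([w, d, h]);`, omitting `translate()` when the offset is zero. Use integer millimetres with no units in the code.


translate([319, 334, 0]) cube([42, 23, 700]);
translate([740, 334, 0]) cube([42, 23, 700]);
translate([361, 334, 0]) cube([379, 23, 42]);
translate([361, 334, 658]) cube([379, 23, 42]);


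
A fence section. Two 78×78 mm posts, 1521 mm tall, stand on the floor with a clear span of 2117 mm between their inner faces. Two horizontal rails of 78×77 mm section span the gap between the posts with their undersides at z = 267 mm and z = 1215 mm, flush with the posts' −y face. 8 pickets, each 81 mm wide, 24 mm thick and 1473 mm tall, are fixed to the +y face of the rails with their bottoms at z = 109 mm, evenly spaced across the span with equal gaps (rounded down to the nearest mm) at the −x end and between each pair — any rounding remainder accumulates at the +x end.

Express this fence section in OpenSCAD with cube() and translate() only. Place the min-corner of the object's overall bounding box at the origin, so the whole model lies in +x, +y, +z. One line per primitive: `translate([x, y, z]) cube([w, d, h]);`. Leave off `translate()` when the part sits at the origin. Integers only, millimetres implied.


cube([78, 78, 1521]);
translate([2195, 0, 0]) cube([78, 78, 1521]);
translate([78, 0, 267]) cube([2117, 78, 77]);
translate([78, 0, 1215]) cube([2117, 78, 77]);
translate([241, 78, 109]) cube([81, 24, 1473]);
translate([485, 78, 109]) cube([81, 24, 1473]);
translate([729, 78, 109]) cube([81, 24, 1473]);
translate([973, 78, 109]) cube([81, 24, 1473]);
translate([1217, 78, 109]) cube([81, 24, 1473]);
translate([1461, 78, 109]) cube([81, 24, 1473]);
translate([1705, 78, 109]) cube([81, 24, 1473]);
translate([1949, 78, 109]) cube([81, 24, 1473]);


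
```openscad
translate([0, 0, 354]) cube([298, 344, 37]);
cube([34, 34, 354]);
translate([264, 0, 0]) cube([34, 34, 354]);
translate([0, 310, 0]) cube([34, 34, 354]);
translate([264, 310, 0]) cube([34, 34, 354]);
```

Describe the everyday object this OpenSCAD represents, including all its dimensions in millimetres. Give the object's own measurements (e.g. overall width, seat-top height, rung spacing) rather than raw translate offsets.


A four-legged stool. The seat is a 298×344×37 mm slab whose top surface is at z = 391 mm; four square legs, each 34×34 mm in cross-section, run from the floor (z = 0) to the underside of the seat, each flush with a corner of the seat.


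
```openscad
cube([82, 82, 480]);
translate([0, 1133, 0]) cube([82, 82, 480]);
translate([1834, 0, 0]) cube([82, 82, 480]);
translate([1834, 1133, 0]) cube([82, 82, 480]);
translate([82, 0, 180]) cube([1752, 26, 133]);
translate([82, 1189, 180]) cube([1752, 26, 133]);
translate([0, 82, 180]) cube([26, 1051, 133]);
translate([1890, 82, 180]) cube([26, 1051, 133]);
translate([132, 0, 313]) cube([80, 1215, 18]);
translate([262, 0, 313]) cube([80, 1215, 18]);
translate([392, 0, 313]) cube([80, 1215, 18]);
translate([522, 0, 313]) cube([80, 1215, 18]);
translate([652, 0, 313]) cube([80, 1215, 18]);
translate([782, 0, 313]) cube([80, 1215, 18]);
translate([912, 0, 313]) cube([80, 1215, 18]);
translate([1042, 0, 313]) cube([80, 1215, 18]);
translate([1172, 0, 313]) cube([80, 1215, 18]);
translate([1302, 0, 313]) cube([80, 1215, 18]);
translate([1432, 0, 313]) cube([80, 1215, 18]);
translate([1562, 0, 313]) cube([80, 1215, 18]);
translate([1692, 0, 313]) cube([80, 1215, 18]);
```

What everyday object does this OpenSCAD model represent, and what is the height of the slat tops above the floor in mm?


A bed frame. The slat-top height is 331 mm.

Four posts, four rails, and a row of slats — a bed frame. Slats sit on the rails at z = 180 + 133 = 313; with slat thickness 18, the top is 331 mm.


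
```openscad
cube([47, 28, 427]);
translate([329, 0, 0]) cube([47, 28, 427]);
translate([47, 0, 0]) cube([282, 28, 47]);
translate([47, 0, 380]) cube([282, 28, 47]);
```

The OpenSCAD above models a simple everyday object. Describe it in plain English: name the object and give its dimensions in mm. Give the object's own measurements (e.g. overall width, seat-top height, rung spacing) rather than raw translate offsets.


A rectangular picture frame lying in the x–z plane (depth along y). The opening is 282 mm wide (x) by 333 mm tall (z), surrounded by a border 47 mm wide on all four sides. The frame is 28 mm deep and is made of two full-height vertical stiles with two horizontal rails fitted between them.


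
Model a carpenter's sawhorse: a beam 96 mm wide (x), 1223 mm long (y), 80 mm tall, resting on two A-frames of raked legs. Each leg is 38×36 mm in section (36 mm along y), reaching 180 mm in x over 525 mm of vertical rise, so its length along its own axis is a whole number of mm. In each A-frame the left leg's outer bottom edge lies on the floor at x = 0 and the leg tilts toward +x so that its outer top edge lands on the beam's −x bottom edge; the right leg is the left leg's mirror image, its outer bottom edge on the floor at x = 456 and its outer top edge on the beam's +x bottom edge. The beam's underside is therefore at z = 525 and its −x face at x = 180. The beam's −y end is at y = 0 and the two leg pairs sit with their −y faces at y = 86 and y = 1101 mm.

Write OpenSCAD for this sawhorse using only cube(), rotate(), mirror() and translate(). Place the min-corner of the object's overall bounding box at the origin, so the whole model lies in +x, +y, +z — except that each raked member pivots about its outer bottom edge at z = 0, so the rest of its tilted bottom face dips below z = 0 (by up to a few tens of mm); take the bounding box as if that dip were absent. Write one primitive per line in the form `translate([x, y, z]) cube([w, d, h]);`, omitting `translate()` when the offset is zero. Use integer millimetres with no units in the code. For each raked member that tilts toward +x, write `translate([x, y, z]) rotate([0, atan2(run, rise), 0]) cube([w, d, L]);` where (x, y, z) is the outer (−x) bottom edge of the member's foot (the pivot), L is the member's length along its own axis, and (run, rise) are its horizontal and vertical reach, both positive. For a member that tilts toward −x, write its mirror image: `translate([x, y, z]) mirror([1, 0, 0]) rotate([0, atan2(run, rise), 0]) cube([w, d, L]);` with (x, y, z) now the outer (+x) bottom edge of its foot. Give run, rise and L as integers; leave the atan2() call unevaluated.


translate([180, 0, 525]) cube([96, 1223, 80]);
translate([0, 86, 0]) rotate([0, atan2(180, 525), 0]) cube([38, 36, 555]);
translate([456, 86, 0]) mirror([1, 0, 0]) rotate([0, atan2(180, 525), 0]) cube([38, 36, 555]);
translate([0, 1101, 0]) rotate([0, atan2(180, 525), 0]) cube([38, 36, 555]);
translate([456, 1101, 0]) mirror([1, 0, 0]) rotate([0, atan2(180, 525), 0]) cube([38, 36, 555]);


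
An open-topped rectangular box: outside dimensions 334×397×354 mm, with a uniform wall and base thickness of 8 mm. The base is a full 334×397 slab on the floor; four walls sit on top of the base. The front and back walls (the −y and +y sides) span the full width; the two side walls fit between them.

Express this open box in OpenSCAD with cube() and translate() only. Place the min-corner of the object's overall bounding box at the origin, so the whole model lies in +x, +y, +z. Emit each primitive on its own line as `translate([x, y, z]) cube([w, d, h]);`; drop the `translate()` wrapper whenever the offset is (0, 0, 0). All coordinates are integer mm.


cube([334, 397, 8]);
translate([0, 0, 8]) cube([334, 8, 346]);
translate([0, 389, 8]) cube([334, 8, 346]);
translate([0, 8, 8]) cube([8, 381, 346]);
translate([326, 8, 8]) cube([8, 381, 346]);


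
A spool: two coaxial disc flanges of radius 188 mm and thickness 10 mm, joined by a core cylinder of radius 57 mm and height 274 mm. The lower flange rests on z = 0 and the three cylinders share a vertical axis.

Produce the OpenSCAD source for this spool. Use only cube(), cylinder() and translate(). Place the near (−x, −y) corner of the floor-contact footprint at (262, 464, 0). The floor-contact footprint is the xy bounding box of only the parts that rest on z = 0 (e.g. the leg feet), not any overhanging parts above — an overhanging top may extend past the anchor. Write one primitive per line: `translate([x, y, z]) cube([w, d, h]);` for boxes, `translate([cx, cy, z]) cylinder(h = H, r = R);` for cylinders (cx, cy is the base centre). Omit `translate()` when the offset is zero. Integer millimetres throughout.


translate([450, 652, 0]) cylinder(h = 10, r = 188);
translate([450, 652, 10]) cylinder(h = 274, r = 57);
translate([450, 652, 284]) cylinder(h = 10, r = 188);


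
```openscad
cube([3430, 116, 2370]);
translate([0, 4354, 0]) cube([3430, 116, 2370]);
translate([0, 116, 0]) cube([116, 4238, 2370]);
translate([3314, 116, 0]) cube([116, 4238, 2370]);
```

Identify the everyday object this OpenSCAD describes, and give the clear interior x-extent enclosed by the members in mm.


A house (or room) frame. The interior width is 3198 mm.

Four 2370 mm walls enclosing a rectangle with no floor or roof — a room or house frame. Outside width is 3430 mm and wall thickness is 116 mm, so the interior width is 3430 − 2 × 116 = 3198 mm.


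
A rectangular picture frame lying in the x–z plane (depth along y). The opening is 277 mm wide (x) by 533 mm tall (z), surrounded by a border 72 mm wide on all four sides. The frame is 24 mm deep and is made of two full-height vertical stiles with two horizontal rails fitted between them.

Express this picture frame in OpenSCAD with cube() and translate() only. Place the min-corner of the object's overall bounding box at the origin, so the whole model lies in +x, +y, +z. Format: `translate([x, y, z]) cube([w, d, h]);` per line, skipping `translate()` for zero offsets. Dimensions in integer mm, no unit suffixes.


cube([72, 24, 677]);
translate([349, 0, 0]) cube([72, 24, 677]);
translate([72, 0, 0]) cube([277, 24, 72]);
translate([72, 0, 605]) cube([277, 24, 72]);


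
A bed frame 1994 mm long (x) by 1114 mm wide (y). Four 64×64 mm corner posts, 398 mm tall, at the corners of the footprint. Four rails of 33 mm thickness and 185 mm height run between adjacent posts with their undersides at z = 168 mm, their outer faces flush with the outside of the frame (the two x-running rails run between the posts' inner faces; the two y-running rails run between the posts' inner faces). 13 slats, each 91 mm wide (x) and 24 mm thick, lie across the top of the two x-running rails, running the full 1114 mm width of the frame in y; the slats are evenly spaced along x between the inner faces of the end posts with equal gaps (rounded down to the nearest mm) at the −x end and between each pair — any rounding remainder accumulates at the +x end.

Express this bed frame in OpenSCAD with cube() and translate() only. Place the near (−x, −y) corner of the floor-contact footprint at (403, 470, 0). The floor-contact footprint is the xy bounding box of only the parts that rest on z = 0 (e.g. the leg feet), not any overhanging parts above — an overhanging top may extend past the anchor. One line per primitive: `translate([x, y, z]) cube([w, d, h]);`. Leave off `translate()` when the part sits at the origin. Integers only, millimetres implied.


// slat z = rail_z + rail_h = 168 + 185 = 353
// slat gap = ⌊(1866 − 13·91) / 14⌋ = 48
translate([403, 470, 0]) cube([64, 64, 398]);
translate([403, 1520, 0]) cube([64, 64, 398]);
translate([2333, 470, 0]) cube([64, 64, 398]);
translate([2333, 1520, 0]) cube([64, 64, 398]);
translate([467, 470, 168]) cube([1866, 33, 185]);
translate([467, 1551, 168]) cube([1866, 33, 185]);
translate([403, 534, 168]) cube([33, 986, 185]);
translate([2364, 534, 168]) cube([33, 986, 185]);
translate([515, 470, 353]) cube([91, 1114, 24]);
translate([654, 470, 353]) cube([91, 1114, 24]);
translate([793, 470, 353]) cube([91, 1114, 24]);
translate([932, 470, 353]) cube([91, 1114, 24]);
translate([1071, 470, 353]) cube([91, 1114, 24]);
translate([1210, 470, 353]) cube([91, 1114, 24]);
translate([1349, 470, 353]) cube([91, 1114, 24]);
translate([1488, 470, 353]) cube([91, 1114, 24]);
translate([1627, 470, 353]) cube([91, 1114, 24]);
translate([1766, 470, 353]) cube([91, 1114, 24]);
translate([1905, 470, 353]) cube([91, 1114, 24]);
translate([2044, 470, 353]) cube([91, 1114, 24]);
translate([2183, 470, 353]) cube([91, 1114, 24]);


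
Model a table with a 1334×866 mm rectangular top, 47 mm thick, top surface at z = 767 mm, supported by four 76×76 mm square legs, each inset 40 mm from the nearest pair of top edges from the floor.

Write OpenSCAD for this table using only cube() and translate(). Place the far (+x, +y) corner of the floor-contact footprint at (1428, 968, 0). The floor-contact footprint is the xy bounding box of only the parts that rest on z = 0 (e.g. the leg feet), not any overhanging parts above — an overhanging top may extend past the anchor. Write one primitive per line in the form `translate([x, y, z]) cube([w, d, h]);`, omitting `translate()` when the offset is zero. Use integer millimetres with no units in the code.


// leg_h = 767 - 47 = 720
translate([134, 142, 720]) cube([1334, 866, 47]);
translate([174, 182, 0]) cube([76, 76, 720]);
translate([1352, 182, 0]) cube([76, 76, 720]);
translate([174, 892, 0]) cube([76, 76, 720]);
translate([1352, 892, 0]) cube([76, 76, 720]);


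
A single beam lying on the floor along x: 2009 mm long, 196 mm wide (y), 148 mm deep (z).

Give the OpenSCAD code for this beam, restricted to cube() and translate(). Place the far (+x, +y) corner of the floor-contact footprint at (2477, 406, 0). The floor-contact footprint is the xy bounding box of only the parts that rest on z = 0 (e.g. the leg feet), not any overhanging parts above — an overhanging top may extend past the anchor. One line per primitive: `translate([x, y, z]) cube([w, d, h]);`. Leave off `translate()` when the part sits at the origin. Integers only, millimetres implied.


translate([468, 210, 0]) cube([2009, 196, 148]);


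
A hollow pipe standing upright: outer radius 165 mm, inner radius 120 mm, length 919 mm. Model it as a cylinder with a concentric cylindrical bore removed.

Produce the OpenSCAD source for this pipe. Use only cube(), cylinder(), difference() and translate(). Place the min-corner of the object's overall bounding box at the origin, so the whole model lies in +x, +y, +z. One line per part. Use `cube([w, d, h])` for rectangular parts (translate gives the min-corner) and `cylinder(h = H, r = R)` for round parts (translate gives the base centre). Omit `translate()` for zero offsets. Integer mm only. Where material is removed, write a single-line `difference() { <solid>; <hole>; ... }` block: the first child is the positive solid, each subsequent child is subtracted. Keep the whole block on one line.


difference() { translate([165, 165, 0]) cylinder(h = 919, r = 165); translate([165, 165, 0]) cylinder(h = 919, r = 120); }


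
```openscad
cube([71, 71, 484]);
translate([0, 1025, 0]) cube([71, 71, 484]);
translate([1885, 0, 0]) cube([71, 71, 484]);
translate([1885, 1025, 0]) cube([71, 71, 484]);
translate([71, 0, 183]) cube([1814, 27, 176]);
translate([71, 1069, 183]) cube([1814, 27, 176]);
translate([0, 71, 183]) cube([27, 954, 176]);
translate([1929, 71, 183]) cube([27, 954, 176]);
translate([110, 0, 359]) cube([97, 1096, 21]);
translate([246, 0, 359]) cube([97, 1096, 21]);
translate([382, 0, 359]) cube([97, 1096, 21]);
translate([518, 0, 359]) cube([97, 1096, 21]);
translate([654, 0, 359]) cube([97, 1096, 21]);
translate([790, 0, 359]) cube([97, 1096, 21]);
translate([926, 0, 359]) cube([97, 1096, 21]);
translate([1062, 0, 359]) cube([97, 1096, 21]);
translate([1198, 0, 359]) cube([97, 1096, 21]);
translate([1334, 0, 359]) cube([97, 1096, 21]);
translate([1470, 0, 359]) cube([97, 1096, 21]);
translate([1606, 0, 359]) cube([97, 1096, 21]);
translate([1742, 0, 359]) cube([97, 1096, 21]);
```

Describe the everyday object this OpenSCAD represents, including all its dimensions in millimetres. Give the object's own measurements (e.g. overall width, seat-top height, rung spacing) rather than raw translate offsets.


A bed frame 1956 mm long (x) by 1096 mm wide (y). Four 71×71 mm corner posts, 484 mm tall, at the corners of the footprint. Four rails of 27 mm thickness and 176 mm height run between adjacent posts with their undersides at z = 183 mm, their outer faces flush with the outside of the frame (the two x-running rails run between the posts' inner faces; the two y-running rails run between the posts' inner faces). 13 slats, each 97 mm wide (x) and 21 mm thick, lie across the top of the two x-running rails, running the full 1096 mm width of the frame in y; along x they sit between the end posts with a 39 mm gap after the −x posts and between neighbouring slats, leaving 46 mm before the +x posts.


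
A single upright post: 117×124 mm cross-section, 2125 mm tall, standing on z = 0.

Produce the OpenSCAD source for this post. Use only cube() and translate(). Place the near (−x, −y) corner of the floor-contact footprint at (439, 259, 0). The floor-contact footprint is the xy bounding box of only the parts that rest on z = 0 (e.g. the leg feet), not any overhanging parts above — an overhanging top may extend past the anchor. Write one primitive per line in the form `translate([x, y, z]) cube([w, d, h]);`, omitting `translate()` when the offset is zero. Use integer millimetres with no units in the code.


translate([439, 259, 0]) cube([117, 124, 2125]);


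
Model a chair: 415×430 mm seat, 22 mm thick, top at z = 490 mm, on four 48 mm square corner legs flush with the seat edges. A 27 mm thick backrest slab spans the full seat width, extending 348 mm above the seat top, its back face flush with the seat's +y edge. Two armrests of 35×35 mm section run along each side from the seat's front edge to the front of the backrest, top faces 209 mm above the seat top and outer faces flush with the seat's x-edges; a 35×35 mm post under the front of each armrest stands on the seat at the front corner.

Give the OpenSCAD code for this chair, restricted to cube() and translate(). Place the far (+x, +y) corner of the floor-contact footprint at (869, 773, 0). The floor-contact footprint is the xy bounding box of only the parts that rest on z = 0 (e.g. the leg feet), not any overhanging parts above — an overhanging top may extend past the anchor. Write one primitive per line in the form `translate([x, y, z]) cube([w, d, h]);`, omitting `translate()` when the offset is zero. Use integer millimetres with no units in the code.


// leg_h = 490 - 22 = 468
// arm post h = 209 - 35 = 174
translate([454, 343, 468]) cube([415, 430, 22]);
translate([454, 343, 0]) cube([48, 48, 468]);
translate([821, 343, 0]) cube([48, 48, 468]);
translate([454, 725, 0]) cube([48, 48, 468]);
translate([821, 725, 0]) cube([48, 48, 468]);
translate([454, 746, 490]) cube([415, 27, 348]);
translate([454, 343, 664]) cube([35, 403, 35]);
translate([834, 343, 664]) cube([35, 403, 35]);
translate([454, 343, 490]) cube([35, 35, 174]);
translate([834, 343, 490]) cube([35, 35, 174]);
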